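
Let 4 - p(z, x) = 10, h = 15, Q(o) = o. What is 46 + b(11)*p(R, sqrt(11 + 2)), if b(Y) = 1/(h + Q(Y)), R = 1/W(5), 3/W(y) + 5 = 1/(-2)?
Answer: 595/13 ≈ 45.769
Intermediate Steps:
W(y) = -6/11 (W(y) = 3/(-5 + 1/(-2)) = 3/(-5 - 1/2) = 3/(-11/2) = 3*(-2/11) = -6/11)
R = -11/6 (R = 1/(-6/11) = -11/6 ≈ -1.8333)
p(z, x) = -6 (p(z, x) = 4 - 1*10 = 4 - 10 = -6)
b(Y) = 1/(15 + Y)
46 + b(11)*p(R, sqrt(11 + 2)) = 46 - 6/(15 + 11) = 46 - 6/26 = 46 + (1/26)*(-6) = 46 - 3/13 = 595/13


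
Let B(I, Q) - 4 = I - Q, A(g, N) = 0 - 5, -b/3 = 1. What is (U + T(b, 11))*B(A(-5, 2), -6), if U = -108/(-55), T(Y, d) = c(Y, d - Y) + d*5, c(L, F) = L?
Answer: 2968/11 ≈ 269.82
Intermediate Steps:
b = -3 (b = -3*1 = -3)
T(Y, d) = Y + 5*d (T(Y, d) = Y + d*5 = Y + 5*d)
U = 108/55 (U = -108*(-1/55) = 108/55 ≈ 1.9636)
A(g, N) = -5
B(I, Q) = 4 + I - Q (B(I, Q) = 4 + (I - Q) = 4 + I - Q)
(U + T(b, 11))*B(A(-5, 2), -6) = (108/55 + (-3 + 5*11))*(4 - 5 - 1*(-6)) = (108/55 + (-3 + 55))*(4 - 5 + 6) = (108/55 + 52)*5 = (2968/55)*5 = 2968/11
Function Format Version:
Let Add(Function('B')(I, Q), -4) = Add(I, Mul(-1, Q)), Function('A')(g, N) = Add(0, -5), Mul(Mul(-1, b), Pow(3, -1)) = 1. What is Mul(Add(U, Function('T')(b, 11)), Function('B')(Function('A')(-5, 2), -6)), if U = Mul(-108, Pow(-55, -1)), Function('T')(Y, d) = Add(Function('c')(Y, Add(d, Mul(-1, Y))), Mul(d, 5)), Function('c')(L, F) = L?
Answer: Rational(2968, 11) ≈ 269.82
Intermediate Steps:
b = -3 (b = Mul(-3, 1) = -3)
Function('T')(Y, d) = Add(Y, Mul(5, d)) (Function('T')(Y, d) = Add(Y, Mul(d, 5)) = Add(Y, Mul(5, d)))
U = Rational(108, 55) (U = Mul(-108, Rational(-1, 55)) = Rational(108, 55) ≈ 1.9636)
Function('A')(g, N) = -5
Function('B')(I, Q) = Add(4, I, Mul(-1, Q)) (Function('B')(I, Q) = Add(4, Add(I, Mul(-1, Q))) = Add(4, I, Mul(-1, Q)))
Mul(Add(U, Function('T')(b, 11)), Function('B')(Function('A')(-5, 2), -6)) = Mul(Add(Rational(108, 55), Add(-3, Mul(5, 11))), Add(4, -5, Mul(-1, -6))) = Mul(Add(Rational(108, 55), Add(-3, 55)), Add(4, -5, 6)) = Mul(Add(Rational(108, 55), 52), 5) = Mul(Rational(2968, 55), 5) = Rational(2968, 11)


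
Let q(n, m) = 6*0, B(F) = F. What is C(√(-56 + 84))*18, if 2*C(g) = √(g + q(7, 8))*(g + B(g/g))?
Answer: √2*7^(¼)*(9 + 18*√7) ≈ 130.25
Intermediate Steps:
q(n, m) = 0
C(g) = √g*(1 + g)/2 (C(g) = (√(g + 0)*(g + g/g))/2 = (√g*(g + 1))/2 = (√g*(1 + g))/2 = √g*(1 + g)/2)
C(√(-56 + 84))*18 = (√(√(-56 + 84))*(1 + √(-56 + 84))/2)*18 = (√(√28)*(1 + √28)/2)*18 = (√(2*√7)*(1 + 2*√7)/2)*18 = ((√2*7^(¼))*(1 + 2*√7)/2)*18 = (√2*7^(¼)*(1 + 2*√7)/2)*18 = 9*√2*7^(¼)*(1 + 2*√7)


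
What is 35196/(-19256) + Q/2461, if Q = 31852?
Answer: 131681189/11847254 ≈ 11.115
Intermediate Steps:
35196/(-19256) + Q/2461 = 35196/(-19256) + 31852/2461 = 35196*(-1/19256) + 31852*(1/2461) = -8799/4814 + 31852/2461 = 131681189/11847254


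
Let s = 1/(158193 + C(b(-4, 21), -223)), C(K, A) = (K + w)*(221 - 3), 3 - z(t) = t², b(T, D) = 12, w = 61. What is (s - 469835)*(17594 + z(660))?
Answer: 795192987546024/4049 ≈ 1.9639e+11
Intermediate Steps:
z(t) = 3 - t²
C(K, A) = 13298 + 218*K (C(K, A) = (K + 61)*(221 - 3) = (61 + K)*218 = 13298 + 218*K)
s = 1/174107 (s = 1/(158193 + (13298 + 218*12)) = 1/(158193 + (13298 + 2616)) = 1/(158193 + 15914) = 1/174107 ≈ 5.7436e-6)
(s - 469835)*(17594 + z(660)) = (1/174107 - 469835)*(17594 + (3 - 1*660²)) = -81801562344*(17594 + (3 - 1*435600))/174107 = -81801562344*(17594 + (3 - 435600))/174107 = -81801562344*(17594 - 435597)/174107 = -81801562344/174107*(-418003) = 795192987546024/4049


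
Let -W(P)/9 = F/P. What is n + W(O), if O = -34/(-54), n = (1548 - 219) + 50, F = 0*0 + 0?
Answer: 1379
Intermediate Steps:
F = 0 (F = 0 + 0 = 0)
n = 1379 (n = 1329 + 50 = 1379)
O = 17/27 (O = -34*(-1/54) = 17/27 ≈ 0.62963)
W(P) = 0 (W(P) = -0/P = -9*0 = 0)
n + W(O) = 1379 + 0 = 1379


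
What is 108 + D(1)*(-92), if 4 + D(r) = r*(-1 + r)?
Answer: 476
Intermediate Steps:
D(r) = -4 + r*(-1 + r)
108 + D(1)*(-92) = 108 + (-4 + 1**2 - 1*1)*(-92) = 108 + (-4 + 1 - 1)*(-92) = 108 - 4*(-92) = 108 + 368 = 476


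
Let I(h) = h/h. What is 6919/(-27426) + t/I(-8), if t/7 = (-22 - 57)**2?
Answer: 1198152743/27426 ≈ 43687.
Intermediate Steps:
t = 43687 (t = 7*(-22 - 57)**2 = 7*(-79)**2 = 7*6241 = 43687)
I(h) = 1
6919/(-27426) + t/I(-8) = 6919/(-27426) + 43687/1 = 6919*(-1/27426) + 43687*1 = -6919/27426 + 43687 = 1198152743/27426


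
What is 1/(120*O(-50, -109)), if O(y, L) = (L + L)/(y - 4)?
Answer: 9/4360 ≈ 0.0020642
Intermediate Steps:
O(y, L) = 2*L/(-4 + y) (O(y, L) = (2*L)/(-4 + y) = 2*L/(-4 + y))
1/(120*O(-50, -109)) = 1/(120*(2*(-109)/(-4 - 50))) = 1/(120*(2*(-109)/(-54))) = 1/(120*(2*(-109)*(-1/54))) = 1/(120*(109/27)) = 1/(4360/9) = 9/4360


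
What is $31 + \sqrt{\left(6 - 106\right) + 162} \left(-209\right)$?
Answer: $31 - 209 \sqrt{62} \approx -1614.7$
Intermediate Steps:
$31 + \sqrt{\left(6 - 106\right) + 162} \left(-209\right) = 31 + \sqrt{-100 + 162} \left(-209\right) = 31 + \sqrt{62} \left(-209\right) = 31 - 209 \sqrt{62}$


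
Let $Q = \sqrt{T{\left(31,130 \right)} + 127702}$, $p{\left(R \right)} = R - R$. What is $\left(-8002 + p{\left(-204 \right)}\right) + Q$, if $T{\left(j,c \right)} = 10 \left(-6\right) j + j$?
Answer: $-8002 + \sqrt{125873} \approx -7647.2$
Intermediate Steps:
$p{\left(R \right)} = 0$
$T{\left(j,c \right)} = - 59 j$ ($T{\left(j,c \right)} = - 60 j + j = - 59 j$)
$Q = \sqrt{125873}$ ($Q = \sqrt{\left(-59\right) 31 + 127702} = \sqrt{-1829 + 127702} = \sqrt{125873} \approx 354.79$)
$\left(-8002 + p{\left(-204 \right)}\right) + Q = \left(-8002 + 0\right) + \sqrt{125873} = -8002 + \sqrt{125873}$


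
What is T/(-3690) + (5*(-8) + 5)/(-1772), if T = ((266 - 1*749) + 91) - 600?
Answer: 943487/3269340 ≈ 0.28859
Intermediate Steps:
T = -992 (T = ((266 - 749) + 91) - 600 = (-483 + 91) - 600 = -392 - 600 = -992)
T/(-3690) + (5*(-8) + 5)/(-1772) = -992/(-3690) + (5*(-8) + 5)/(-1772) = -992*(-1/3690) + (-40 + 5)*(-1/1772) = 496/1845 - 35*(-1/1772) = 496/1845 + 35/1772 = 943487/3269340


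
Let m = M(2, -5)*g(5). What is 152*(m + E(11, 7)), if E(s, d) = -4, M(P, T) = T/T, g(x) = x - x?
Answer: -608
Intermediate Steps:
g(x) = 0
M(P, T) = 1
m = 0 (m = 1*0 = 0)
152*(m + E(11, 7)) = 152*(0 - 4) = 152*(-4) = -608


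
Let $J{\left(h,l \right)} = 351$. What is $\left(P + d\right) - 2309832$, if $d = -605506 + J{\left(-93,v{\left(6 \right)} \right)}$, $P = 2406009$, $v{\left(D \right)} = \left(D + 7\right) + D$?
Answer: $-508978$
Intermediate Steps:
$v{\left(D \right)} = 7 + 2 D$ ($v{\left(D \right)} = \left(7 + D\right) + D = 7 + 2 D$)
$d = -605155$ ($d = -605506 + 351 = -605155$)
$\left(P + d\right) - 2309832 = \left(2406009 - 605155\right) - 2309832 = 1800854 - 2309832 = -508978$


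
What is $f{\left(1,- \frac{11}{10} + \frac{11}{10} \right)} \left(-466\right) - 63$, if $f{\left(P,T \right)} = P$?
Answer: $-529$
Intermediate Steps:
$f{\left(1,- \frac{11}{10} + \frac{11}{10} \right)} \left(-466\right) - 63 = 1 \left(-466\right) - 63 = -466 - 63 = -529$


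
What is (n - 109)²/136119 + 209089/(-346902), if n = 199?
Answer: -502962341/925881438 ≈ -0.54323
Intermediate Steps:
(n - 109)²/136119 + 209089/(-346902) = (199 - 109)²/136119 + 209089/(-346902) = 90²*(1/136119) + 209089*(-1/346902) = 8100*(1/136119) - 209089/346902 = 2700/45373 - 209089/346902 = -502962341/925881438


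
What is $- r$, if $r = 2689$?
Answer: $-2689$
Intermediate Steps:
$- r = \left(-1\right) 2689 = -2689$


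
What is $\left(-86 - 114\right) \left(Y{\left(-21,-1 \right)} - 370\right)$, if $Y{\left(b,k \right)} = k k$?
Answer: $73800$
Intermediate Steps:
$Y{\left(b,k \right)} = k^{2}$
$\left(-86 - 114\right) \left(Y{\left(-21,-1 \right)} - 370\right) = \left(-86 - 114\right) \left(\left(-1\right)^{2} - 370\right) = - 200 \left(1 - 370\right) = \left(-200\right) \left(-369\right) = 73800$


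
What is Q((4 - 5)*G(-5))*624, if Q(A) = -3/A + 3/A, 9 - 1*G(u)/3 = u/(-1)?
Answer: 0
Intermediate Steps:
G(u) = 27 + 3*u (G(u) = 27 - 3*u/(-1) = 27 - 3*u*(-1) = 27 - (-3)*u = 27 + 3*u)
Q(A) = 0
Q((4 - 5)*G(-5))*624 = 0*624 = 0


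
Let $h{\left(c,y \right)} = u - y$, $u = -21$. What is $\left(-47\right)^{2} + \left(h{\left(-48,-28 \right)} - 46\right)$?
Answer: $2170$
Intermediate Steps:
$h{\left(c,y \right)} = -21 - y$
$\left(-47\right)^{2} + \left(h{\left(-48,-28 \right)} - 46\right) = \left(-47\right)^{2} - 39 = 2209 + \left(\left(-21 + 28\right) - 46\right) = 2209 + \left(7 - 46\right) = 2209 - 39 = 2170$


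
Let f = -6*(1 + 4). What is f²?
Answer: 900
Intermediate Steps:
f = -30 (f = -6*5 = -30)
f² = (-30)² = 900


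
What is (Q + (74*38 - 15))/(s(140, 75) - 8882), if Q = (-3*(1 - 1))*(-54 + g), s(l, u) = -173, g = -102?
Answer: -2797/9055 ≈ -0.30889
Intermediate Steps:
Q = 0 (Q = (-3*(1 - 1))*(-54 - 102) = -3*0*(-156) = 0*(-156) = 0)
(Q + (74*38 - 15))/(s(140, 75) - 8882) = (0 + (74*38 - 15))/(-173 - 8882) = (0 + (2812 - 15))/(-9055) = (0 + 2797)*(-1/9055) = 2797*(-1/9055) = -2797/9055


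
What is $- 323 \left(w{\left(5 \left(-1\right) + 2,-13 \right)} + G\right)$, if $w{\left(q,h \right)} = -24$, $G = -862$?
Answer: $286178$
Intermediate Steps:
$- 323 \left(w{\left(5 \left(-1\right) + 2,-13 \right)} + G\right) = - 323 \left(-24 - 862\right) = \left(-323\right) \left(-886\right) = 286178$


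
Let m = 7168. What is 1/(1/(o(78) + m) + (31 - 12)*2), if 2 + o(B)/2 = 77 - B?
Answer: 7162/272157 ≈ 0.026316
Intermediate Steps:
o(B) = 150 - 2*B (o(B) = -4 + 2*(77 - B) = -4 + (154 - 2*B) = 150 - 2*B)
1/(1/(o(78) + m) + (31 - 12)*2) = 1/(1/((150 - 2*78) + 7168) + (31 - 12)*2) = 1/(1/((150 - 156) + 7168) + 19*2) = 1/(1/(-6 + 7168) + 38) = 1/(1/7162 + 38) = 1/(272157/7162) = 7162/272157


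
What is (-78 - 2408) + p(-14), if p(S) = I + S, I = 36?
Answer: -2464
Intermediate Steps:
p(S) = 36 + S
(-78 - 2408) + p(-14) = (-78 - 2408) + (36 - 14) = -2486 + 22 = -2464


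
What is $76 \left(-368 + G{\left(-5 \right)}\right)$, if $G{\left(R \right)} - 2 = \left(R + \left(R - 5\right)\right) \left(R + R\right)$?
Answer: $-16416$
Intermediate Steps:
$G{\left(R \right)} = 2 + 2 R \left(-5 + 2 R\right)$ ($G{\left(R \right)} = 2 + \left(R + \left(R - 5\right)\right) \left(R + R\right) = 2 + \left(R + \left(-5 + R\right)\right) 2 R = 2 + \left(-5 + 2 R\right) 2 R = 2 + 2 R \left(-5 + 2 R\right)$)
$76 \left(-368 + G{\left(-5 \right)}\right) = 76 \left(-368 + \left(2 - -50 + 4 \left(-5\right)^{2}\right)\right) = 76 \left(-368 + \left(2 + 50 + 4 \cdot 25\right)\right) = 76 \left(-368 + \left(2 + 50 + 100\right)\right) = 76 \left(-368 + 152\right) = 76 \left(-216\right) = -16416$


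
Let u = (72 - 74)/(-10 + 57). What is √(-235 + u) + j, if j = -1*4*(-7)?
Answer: 28 + I*√519209/47 ≈ 28.0 + 15.331*I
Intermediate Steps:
u = -2/47 ≈ -0.042553
j = 28 (j = -4*(-7) = 28)
√(-235 + u) + j = √(-235 - 2/47) + 28 = √(-11047/47) + 28 = I*√519209/47 + 28 = 28 + I*√519209/47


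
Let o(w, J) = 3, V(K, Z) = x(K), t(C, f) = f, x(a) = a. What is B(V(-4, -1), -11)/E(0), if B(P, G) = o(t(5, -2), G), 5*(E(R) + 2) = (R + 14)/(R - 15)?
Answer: -225/164 ≈ -1.3720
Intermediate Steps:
E(R) = -2 + (14 + R)/(5*(-15 + R)) (E(R) = -2 + ((R + 14)/(R - 15))/5 = -2 + ((14 + R)/(-15 + R))/5 = -2 + (14 + R)/(5*(-15 + R)))
V(K, Z) = K
B(P, G) = 3
B(V(-4, -1), -11)/E(0) = 3/(((164 - 9*0)/(5*(-15 + 0)))) = 3/(((⅕)*(164 + 0)/(-15))) = 3/(((⅕)*(-1/15)*164)) = 3/(-164/75) = 3*(-75/164) = -225/164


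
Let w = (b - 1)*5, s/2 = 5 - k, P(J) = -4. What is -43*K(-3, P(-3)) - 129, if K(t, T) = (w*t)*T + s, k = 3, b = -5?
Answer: 15179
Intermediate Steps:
s = 4 (s = 2*(5 - 1*3) = 2*(5 - 3) = 2*2 = 4)
w = -30 (w = (-5 - 1)*5 = -6*5 = -30)
K(t, T) = 4 - 30*T*t (K(t, T) = (-30*t)*T + 4 = -30*T*t + 4 = 4 - 30*T*t)
-43*K(-3, P(-3)) - 129 = -43*(4 - 30*(-4)*(-3)) - 129 = -43*(4 - 360) - 129 = -43*(-356) - 129 = 15308 - 129 = 15179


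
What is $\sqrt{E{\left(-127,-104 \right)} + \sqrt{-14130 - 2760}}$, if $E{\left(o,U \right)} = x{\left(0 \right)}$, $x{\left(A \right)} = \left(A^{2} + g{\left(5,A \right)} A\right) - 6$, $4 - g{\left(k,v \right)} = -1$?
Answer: $\sqrt{-6 + i \sqrt{16890}} \approx 7.8772 + 8.2492 i$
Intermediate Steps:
$g{\left(k,v \right)} = 5$ ($g{\left(k,v \right)} = 4 - -1 = 4 + 1 = 5$)
$x{\left(A \right)} = -6 + A^{2} + 5 A$ ($x{\left(A \right)} = \left(A^{2} + 5 A\right) - 6 = -6 + A^{2} + 5 A$)
$E{\left(o,U \right)} = -6$ ($E{\left(o,U \right)} = -6 + 0^{2} + 5 \cdot 0 = -6 + 0 + 0 = -6$)
$\sqrt{E{\left(-127,-104 \right)} + \sqrt{-14130 - 2760}} = \sqrt{-6 + \sqrt{-14130 - 2760}} = \sqrt{-6 + \sqrt{-16890}} = \sqrt{-6 + i \sqrt{16890}}$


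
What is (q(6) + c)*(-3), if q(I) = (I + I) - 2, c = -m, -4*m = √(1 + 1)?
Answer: -30 - 3*√2/4 ≈ -31.061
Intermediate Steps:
m = -√2/4 (m = -√(1 + 1)/4 = -√2/4 ≈ -0.35355)
c = √2/4 (c = -(-1)*√2/4 = √2/4 ≈ 0.35355)
q(I) = -2 + 2*I (q(I) = 2*I - 2 = -2 + 2*I)
(q(6) + c)*(-3) = ((-2 + 2*6) + √2/4)*(-3) = ((-2 + 12) + √2/4)*(-3) = (10 + √2/4)*(-3) = -30 - 3*√2/4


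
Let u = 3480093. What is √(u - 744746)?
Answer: √2735347 ≈ 1653.9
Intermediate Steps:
√(u - 744746) = √(3480093 - 744746) = √2735347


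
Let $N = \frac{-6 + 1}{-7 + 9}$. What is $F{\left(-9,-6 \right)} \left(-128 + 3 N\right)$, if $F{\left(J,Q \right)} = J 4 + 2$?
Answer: $4607$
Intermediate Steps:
$F{\left(J,Q \right)} = 2 + 4 J$ ($F{\left(J,Q \right)} = 4 J + 2 = 2 + 4 J$)
$N = - \frac{5}{2} \approx -2.5$
$F{\left(-9,-6 \right)} \left(-128 + 3 N\right) = \left(2 + 4 \left(-9\right)\right) \left(-128 + 3 \left(- \frac{5}{2}\right)\right) = \left(2 - 36\right) \left(-128 - \frac{15}{2}\right) = \left(-34\right) \left(- \frac{271}{2}\right) = 4607$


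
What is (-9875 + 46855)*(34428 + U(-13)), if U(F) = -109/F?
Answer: 16554947540/13 ≈ 1.2735e+9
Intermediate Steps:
(-9875 + 46855)*(34428 + U(-13)) = (-9875 + 46855)*(34428 - 109/(-13)) = 36980*(34428 - 109*(-1/13)) = 36980*(34428 + 109/13) = 36980*(447673/13) = 16554947540/13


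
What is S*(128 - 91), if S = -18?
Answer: -666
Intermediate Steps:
S*(128 - 91) = -18*(128 - 91) = -18*37 = -666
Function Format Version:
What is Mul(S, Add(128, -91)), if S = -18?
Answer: -666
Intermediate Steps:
Mul(S, Add(128, -91)) = Mul(-18, Add(128, -91)) = Mul(-18, 37) = -666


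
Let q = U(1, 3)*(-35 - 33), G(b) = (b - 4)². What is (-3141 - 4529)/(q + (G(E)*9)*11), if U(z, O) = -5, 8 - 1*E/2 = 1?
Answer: -767/1024 ≈ -0.74902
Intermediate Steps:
E = 14 (E = 16 - 2*1 = 16 - 2 = 14)
G(b) = (-4 + b)²
q = 340 (q = -5*(-35 - 33) = -5*(-68) = 340)
(-3141 - 4529)/(q + (G(E)*9)*11) = (-3141 - 4529)/(340 + ((-4 + 14)²*9)*11) = -7670/(340 + (10²*9)*11) = -7670/(340 + (100*9)*11) = -7670/(340 + 900*11) = -7670/(340 + 9900) = -7670/10240 = -7670*1/10240 = -767/1024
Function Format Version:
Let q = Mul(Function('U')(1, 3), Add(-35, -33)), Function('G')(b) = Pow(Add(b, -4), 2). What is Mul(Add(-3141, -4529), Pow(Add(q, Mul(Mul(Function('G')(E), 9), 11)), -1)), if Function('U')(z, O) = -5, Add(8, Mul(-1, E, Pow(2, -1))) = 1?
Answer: Rational(-767, 1024) ≈ -0.74902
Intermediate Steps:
E = 14 (E = Add(16, Mul(-2, 1)) = Add(16, -2) = 14)
Function('G')(b) = Pow(Add(-4, b), 2)
q = 340 (q = Mul(-5, Add(-35, -33)) = Mul(-5, -68) = 340)
Mul(Add(-3141, -4529), Pow(Add(q, Mul(Mul(Function('G')(E), 9), 11)), -1)) = Mul(Add(-3141, -4529), Pow(Add(340, Mul(Mul(Pow(Add(-4, 14), 2), 9), 11)), -1)) = Mul(-7670, Pow(Add(340, Mul(Mul(Pow(10, 2), 9), 11)), -1)) = Mul(-7670, Pow(Add(340, Mul(Mul(100, 9), 11)), -1)) = Mul(-7670, Pow(Add(340, Mul(900, 11)), -1)) = Mul(-7670, Pow(Add(340, 9900), -1)) = Mul(-7670, Pow(10240, -1)) = Mul(-7670, Rational(1, 10240)) = Rational(-767, 1024)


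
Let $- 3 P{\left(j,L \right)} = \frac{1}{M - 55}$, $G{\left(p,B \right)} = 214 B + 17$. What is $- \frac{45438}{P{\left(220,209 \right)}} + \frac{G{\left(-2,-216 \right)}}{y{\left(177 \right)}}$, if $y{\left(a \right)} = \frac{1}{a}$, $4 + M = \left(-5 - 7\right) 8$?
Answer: $-29307309$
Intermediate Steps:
$G{\left(p,B \right)} = 17 + 214 B$
$M = -100$ ($M = -4 + \left(-5 - 7\right) 8 = -4 - 96 = -100$)
$P{\left(j,L \right)} = \frac{1}{465}$ ($P{\left(j,L \right)} = - \frac{1}{3 \left(-100 - 55\right)} = - \frac{1}{3 \left(-155\right)} = \left(- \frac{1}{3}\right) \left(- \frac{1}{155}\right) = \frac{1}{465}$)
$- \frac{45438}{P{\left(220,209 \right)}} + \frac{G{\left(-2,-216 \right)}}{y{\left(177 \right)}} = - 45438 \frac{1}{\frac{1}{465}} + \frac{17 + 214 \left(-216\right)}{\frac{1}{177}} = \left(-45438\right) 465 + \left(17 - 46224\right) \frac{1}{\frac{1}{177}} = -21128670 - 8178639 = -29307309$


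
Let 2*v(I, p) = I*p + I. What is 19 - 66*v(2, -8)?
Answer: 481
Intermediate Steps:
v(I, p) = I/2 + I*p/2 (v(I, p) = (I*p + I)/2 = (I + I*p)/2 = I/2 + I*p/2)
19 - 66*v(2, -8) = 19 - 33*2*(1 - 8) = 19 - 33*2*(-7) = 19 - 66*(-7) = 19 + 462 = 481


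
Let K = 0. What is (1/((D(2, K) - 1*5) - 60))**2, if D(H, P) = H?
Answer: 1/3969 ≈ 0.00025195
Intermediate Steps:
(1/((D(2, K) - 1*5) - 60))**2 = (1/((2 - 1*5) - 60))**2 = (1/((2 - 5) - 60))**2 = (1/(-3 - 60))**2 = (1/(-63))**2 = (-1/63)**2 = 1/3969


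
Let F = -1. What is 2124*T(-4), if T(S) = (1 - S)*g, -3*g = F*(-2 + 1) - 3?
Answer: 7080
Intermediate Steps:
g = ⅔ (g = -(-(-2 + 1) - 3)/3 = -(-1*(-1) - 3)/3 = -(1 - 3)/3 = -⅓*(-2) = ⅔ ≈ 0.66667)
T(S) = ⅔ - 2*S/3 (T(S) = (1 - S)*(⅔) = ⅔ - 2*S/3)
2124*T(-4) = 2124*(⅔ - ⅔*(-4)) = 2124*(⅔ + 8/3) = 2124*(10/3) = 7080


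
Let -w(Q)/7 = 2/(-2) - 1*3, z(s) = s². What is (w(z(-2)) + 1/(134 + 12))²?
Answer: 16719921/21316 ≈ 784.38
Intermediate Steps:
w(Q) = 28 (w(Q) = -7*(2/(-2) - 1*3) = -7*(2*(-½) - 3) = -7*(-1 - 3) = -7*(-4) = 28)
(w(z(-2)) + 1/(134 + 12))² = (28 + 1/(134 + 12))² = (28 + 1/146)² = (4089/146)² = 16719921/21316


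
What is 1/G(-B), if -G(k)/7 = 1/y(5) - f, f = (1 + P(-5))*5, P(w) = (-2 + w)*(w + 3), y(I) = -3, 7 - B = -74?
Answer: 3/1582 ≈ 0.0018963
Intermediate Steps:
B = 81 (B = 7 - 1*(-74) = 7 + 74 = 81)
P(w) = (-2 + w)*(3 + w)
f = 75 (f = (1 + (-6 - 5 + (-5)²))*5 = (1 + (-6 - 5 + 25))*5 = (1 + 14)*5 = 15*5 = 75)
G(k) = 1582/3 (G(k) = -7*(1/(-3) - 1*75) = -7*(-⅓ - 75) = -7*(-226/3) = 1582/3)
1/G(-B) = 1/(1582/3) = 3/1582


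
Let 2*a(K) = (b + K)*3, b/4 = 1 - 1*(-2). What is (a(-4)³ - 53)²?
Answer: 2805625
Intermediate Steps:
b = 12 (b = 4*(1 - 1*(-2)) = 4*(1 + 2) = 4*3 = 12)
a(K) = 18 + 3*K/2 (a(K) = ((12 + K)*3)/2 = (36 + 3*K)/2 = 18 + 3*K/2)
(a(-4)³ - 53)² = ((18 + (3/2)*(-4))³ - 53)² = ((18 - 6)³ - 53)² = (12³ - 53)² = (1728 - 53)² = 1675² = 2805625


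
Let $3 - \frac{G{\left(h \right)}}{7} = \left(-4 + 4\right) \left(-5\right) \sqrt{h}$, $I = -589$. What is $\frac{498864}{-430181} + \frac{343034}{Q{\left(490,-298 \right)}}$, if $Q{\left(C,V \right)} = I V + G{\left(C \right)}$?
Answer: $\frac{59994626002}{75515263283} \approx 0.79447$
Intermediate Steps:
$G{\left(h \right)} = 21$ ($G{\left(h \right)} = 21 - 7 \left(-4 + 4\right) \left(-5\right) \sqrt{h} = 21 - 7 \cdot 0 \left(-5\right) \sqrt{h} = 21 - 7 \cdot 0 \sqrt{h} = 21 - 0 = 21 + 0 = 21$)
$Q{\left(C,V \right)} = 21 - 589 V$ ($Q{\left(C,V \right)} = - 589 V + 21 = 21 - 589 V$)
$\frac{498864}{-430181} + \frac{343034}{Q{\left(490,-298 \right)}} = \frac{498864}{-430181} + \frac{343034}{21 - -175522} = 498864 \left(- \frac{1}{430181}\right) + \frac{343034}{21 + 175522} = - \frac{498864}{430181} + \frac{343034}{175543} = \frac{59994626002}{75515263283}$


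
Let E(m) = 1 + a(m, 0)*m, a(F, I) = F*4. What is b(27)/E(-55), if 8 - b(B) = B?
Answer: -19/12101 ≈ -0.0015701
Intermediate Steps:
a(F, I) = 4*F
b(B) = 8 - B
E(m) = 1 + 4*m² (E(m) = 1 + (4*m)*m = 1 + 4*m²)
b(27)/E(-55) = (8 - 1*27)/(1 + 4*(-55)²) = (8 - 27)/(1 + 4*3025) = -19/(1 + 12100) = -19/12101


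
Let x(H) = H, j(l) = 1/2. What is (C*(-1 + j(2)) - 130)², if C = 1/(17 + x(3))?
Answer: 27050401/1600 ≈ 16907.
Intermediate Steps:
j(l) = ½
C = 1/20 (C = 1/(17 + 3) = 1/20 ≈ 0.050000)
(C*(-1 + j(2)) - 130)² = ((-1 + ½)/20 - 130)² = ((1/20)*(-½) - 130)² = (-1/40 - 130)² = (-5201/40)² = 27050401/1600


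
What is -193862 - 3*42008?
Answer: -319886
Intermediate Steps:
-193862 - 3*42008 = -193862 - 1*126024 = -193862 - 126024 = -319886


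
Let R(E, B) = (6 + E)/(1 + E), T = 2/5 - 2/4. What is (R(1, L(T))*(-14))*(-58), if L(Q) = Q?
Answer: 2842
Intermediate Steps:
T = -⅒ (T = 2*(⅕) - 2*¼ = ⅖ - ½ = -⅒ ≈ -0.10000)
R(E, B) = (6 + E)/(1 + E)
(R(1, L(T))*(-14))*(-58) = (((6 + 1)/(1 + 1))*(-14))*(-58) = ((7/2)*(-14))*(-58) = -49*(-58) = 2842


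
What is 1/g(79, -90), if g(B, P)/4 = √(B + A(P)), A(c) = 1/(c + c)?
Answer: 3*√71095/28438 ≈ 0.028128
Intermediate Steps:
A(c) = 1/(2*c)
g(B, P) = 4*√(B + 1/(2*P))
1/g(79, -90) = 1/(2*√(2/(-90) + 4*79)) = 1/(2*√(2*(-1/90) + 316)) = 1/(2*√(-1/45 + 316)) = 1/(2*√(14219/45)) = 1/(2*(√71095/15)) = 1/(2*√71095/15) = 3*√71095/28438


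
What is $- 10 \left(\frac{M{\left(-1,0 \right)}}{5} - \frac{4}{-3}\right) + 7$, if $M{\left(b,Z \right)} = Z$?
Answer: $- \frac{19}{3} \approx -6.3333$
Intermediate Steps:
$- 10 \left(\frac{M{\left(-1,0 \right)}}{5} - \frac{4}{-3}\right) + 7 = - 10 \left(\frac{0}{5} - \frac{4}{-3}\right) + 7 = - 10 \left(0 \cdot \frac{1}{5} - - \frac{4}{3}\right) + 7 = - 10 \left(0 + \frac{4}{3}\right) + 7 = \left(-10\right) \frac{4}{3} + 7 = - \frac{40}{3} + 7 = - \frac{19}{3}$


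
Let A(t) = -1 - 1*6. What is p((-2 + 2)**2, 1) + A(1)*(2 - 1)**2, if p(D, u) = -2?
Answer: -9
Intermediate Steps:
A(t) = -7 (A(t) = -1 - 6 = -7)
p((-2 + 2)**2, 1) + A(1)*(2 - 1)**2 = -2 - 7*(2 - 1)**2 = -2 - 7*1**2 = -2 - 7*1 = -2 - 7 = -9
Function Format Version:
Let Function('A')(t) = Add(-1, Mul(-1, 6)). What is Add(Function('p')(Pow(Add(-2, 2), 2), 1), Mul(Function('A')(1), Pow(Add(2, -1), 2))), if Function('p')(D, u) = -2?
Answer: -9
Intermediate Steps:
Function('A')(t) = -7 (Function('A')(t) = Add(-1, -6) = -7)
Add(Function('p')(Pow(Add(-2, 2), 2), 1), Mul(Function('A')(1), Pow(Add(2, -1), 2))) = Add(-2, Mul(-7, Pow(Add(2, -1), 2))) = Add(-2, Mul(-7, Pow(1, 2))) = Add(-2, Mul(-7, 1)) = Add(-2, -7) = -9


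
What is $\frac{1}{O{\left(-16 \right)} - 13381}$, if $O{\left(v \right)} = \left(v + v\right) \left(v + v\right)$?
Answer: $- \frac{1}{12357} \approx -8.0926 \cdot 10^{-5}$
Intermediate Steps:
$O{\left(v \right)} = 4 v^{2}$ ($O{\left(v \right)} = 2 v 2 v = 4 v^{2}$)
$\frac{1}{O{\left(-16 \right)} - 13381} = \frac{1}{4 \left(-16\right)^{2} - 13381} = \frac{1}{4 \cdot 256 - 13381} = \frac{1}{1024 - 13381} = \frac{1}{-12357} = - \frac{1}{12357}$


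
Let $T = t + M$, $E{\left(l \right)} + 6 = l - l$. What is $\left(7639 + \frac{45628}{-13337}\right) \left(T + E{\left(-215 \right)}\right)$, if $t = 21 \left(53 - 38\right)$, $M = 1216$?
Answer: $\frac{155299465375}{13337} \approx 1.1644 \cdot 10^{7}$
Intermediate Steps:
$t = 315$ ($t = 21 \cdot 15 = 315$)
$E{\left(l \right)} = -6$ ($E{\left(l \right)} = -6 + \left(l - l\right) = -6 + 0 = -6$)
$T = 1531$ ($T = 315 + 1216 = 1531$)
$\left(7639 + \frac{45628}{-13337}\right) \left(T + E{\left(-215 \right)}\right) = \left(7639 + \frac{45628}{-13337}\right) \left(1531 - 6\right) = \left(7639 + 45628 \left(- \frac{1}{13337}\right)\right) 1525 = \left(7639 - \frac{45628}{13337}\right) 1525 = \frac{101835715}{13337} \cdot 1525 = \frac{155299465375}{13337}$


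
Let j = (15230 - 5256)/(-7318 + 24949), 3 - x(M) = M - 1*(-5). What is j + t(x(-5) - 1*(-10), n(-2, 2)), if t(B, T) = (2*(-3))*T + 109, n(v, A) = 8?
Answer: 1085465/17631 ≈ 61.566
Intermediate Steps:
x(M) = -2 - M (x(M) = 3 - (M - 1*(-5)) = 3 - (M + 5) = 3 - (5 + M) = 3 + (-5 - M) = -2 - M)
j = 9974/17631 ≈ 0.56571
t(B, T) = 109 - 6*T (t(B, T) = -6*T + 109 = 109 - 6*T)
j + t(x(-5) - 1*(-10), n(-2, 2)) = 9974/17631 + (109 - 6*8) = 9974/17631 + (109 - 48) = 9974/17631 + 61 = 1085465/17631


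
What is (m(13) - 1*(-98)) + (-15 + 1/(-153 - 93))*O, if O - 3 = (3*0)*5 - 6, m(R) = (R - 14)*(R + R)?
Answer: 9595/82 ≈ 117.01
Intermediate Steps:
m(R) = 2*R*(-14 + R) (m(R) = (-14 + R)*(2*R) = 2*R*(-14 + R))
O = -3 (O = 3 + ((3*0)*5 - 6) = 3 + (0*5 - 6) = 3 + (0 - 6) = 3 - 6 = -3)
(m(13) - 1*(-98)) + (-15 + 1/(-153 - 93))*O = (2*13*(-14 + 13) - 1*(-98)) + (-15 + 1/(-153 - 93))*(-3) = (2*13*(-1) + 98) + (-15 + 1/(-246))*(-3) = (-26 + 98) + (-15 - 1/246)*(-3) = 72 - 3691/246*(-3) = 72 + 3691/82 = 9595/82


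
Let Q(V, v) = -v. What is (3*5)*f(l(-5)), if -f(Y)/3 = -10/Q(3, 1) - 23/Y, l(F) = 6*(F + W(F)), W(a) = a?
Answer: -1869/4 ≈ -467.25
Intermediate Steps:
l(F) = 12*F (l(F) = 6*(F + F) = 6*(2*F) = 12*F)
f(Y) = -30 + 69/Y (f(Y) = -3*(-10/((-1*1)) - 23/Y) = -3*(-10/(-1) - 23/Y) = -3*(-10*(-1) - 23/Y) = -3*(10 - 23/Y) = -30 + 69/Y)
(3*5)*f(l(-5)) = (3*5)*(-30 + 69/((12*(-5)))) = 15*(-30 + 69/(-60)) = 15*(-30 + 69*(-1/60)) = 15*(-30 - 23/20) = 15*(-623/20) = -1869/4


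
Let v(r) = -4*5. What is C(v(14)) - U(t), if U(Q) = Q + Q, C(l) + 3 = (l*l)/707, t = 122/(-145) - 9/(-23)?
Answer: -3617121/2357845 ≈ -1.5341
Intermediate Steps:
t = -1501/3335 (t = 122*(-1/145) - 9*(-1/23) = -122/145 + 9/23 = -1501/3335 ≈ -0.45008)
v(r) = -20
C(l) = -3 + l**2/707 (C(l) = -3 + (l*l)/707 = -3 + l**2*(1/707) = -3 + l**2/707)
U(Q) = 2*Q
C(v(14)) - U(t) = (-3 + (1/707)*(-20)**2) - 2*(-1501)/3335 = (-3 + (1/707)*400) - 1*(-3002/3335) = (-3 + 400/707) + 3002/3335 = -1721/707 + 3002/3335 = -3617121/2357845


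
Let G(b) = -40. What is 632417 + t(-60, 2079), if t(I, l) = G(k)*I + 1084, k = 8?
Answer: 635901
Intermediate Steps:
t(I, l) = 1084 - 40*I (t(I, l) = -40*I + 1084 = 1084 - 40*I)
632417 + t(-60, 2079) = 632417 + (1084 - 40*(-60)) = 632417 + (1084 + 2400) = 632417 + 3484 = 635901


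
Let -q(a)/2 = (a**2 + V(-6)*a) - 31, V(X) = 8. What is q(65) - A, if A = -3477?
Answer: -5951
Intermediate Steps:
q(a) = 62 - 16*a - 2*a**2 (q(a) = -2*((a**2 + 8*a) - 31) = -2*(-31 + a**2 + 8*a) = 62 - 16*a - 2*a**2)
q(65) - A = (62 - 16*65 - 2*65**2) - 1*(-3477) = (62 - 1040 - 2*4225) + 3477 = (62 - 1040 - 8450) + 3477 = -9428 + 3477 = -5951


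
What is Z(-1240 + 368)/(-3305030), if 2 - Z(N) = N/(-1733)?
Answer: -1297/2863808495 ≈ -4.5289e-7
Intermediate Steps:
Z(N) = 2 + N/1733 (Z(N) = 2 - N/(-1733) = 2 - N*(-1)/1733 = 2 - (-1)*N/1733 = 2 + N/1733)
Z(-1240 + 368)/(-3305030) = (2 + (-1240 + 368)/1733)/(-3305030) = (2 + (1/1733)*(-872))*(-1/3305030) = (2 - 872/1733)*(-1/3305030) = (2594/1733)*(-1/3305030) = -1297/2863808495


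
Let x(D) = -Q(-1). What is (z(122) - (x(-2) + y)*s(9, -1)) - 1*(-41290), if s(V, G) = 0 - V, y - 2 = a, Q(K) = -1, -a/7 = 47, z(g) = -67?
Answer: 38289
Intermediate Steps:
a = -329 (a = -7*47 = -329)
y = -327 (y = 2 - 329 = -327)
s(V, G) = -V
x(D) = 1 (x(D) = -1*(-1) = 1)
(z(122) - (x(-2) + y)*s(9, -1)) - 1*(-41290) = (-67 - (1 - 327)*(-1*9)) - 1*(-41290) = (-67 - (-326)*(-9)) + 41290 = (-67 - 1*2934) + 41290 = (-67 - 2934) + 41290 = -3001 + 41290 = 38289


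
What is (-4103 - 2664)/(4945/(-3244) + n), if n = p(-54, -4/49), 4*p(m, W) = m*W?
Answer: 1075655252/67129 ≈ 16024.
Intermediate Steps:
p(m, W) = W*m/4 (p(m, W) = (m*W)/4 = (W*m)/4 = W*m/4)
n = 54/49 (n = (¼)*(-4/49)*(-54) = 54/49 ≈ 1.1020)
(-4103 - 2664)/(4945/(-3244) + n) = (-4103 - 2664)/(4945/(-3244) + 54/49) = -6767/(4945*(-1/3244) + 54/49) = -6767/(-4945/3244 + 54/49) = -6767/(-67129/158956) = -6767*(-158956/67129) = 1075655252/67129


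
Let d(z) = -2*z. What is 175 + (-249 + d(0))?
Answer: -74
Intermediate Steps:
175 + (-249 + d(0)) = 175 + (-249 - 2*0) = 175 + (-249 + 0) = 175 - 249 = -74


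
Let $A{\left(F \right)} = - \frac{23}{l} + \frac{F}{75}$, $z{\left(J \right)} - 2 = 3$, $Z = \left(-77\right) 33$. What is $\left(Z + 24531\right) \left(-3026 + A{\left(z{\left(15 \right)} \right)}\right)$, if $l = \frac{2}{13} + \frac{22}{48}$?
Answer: $- \frac{12866992574}{191} \approx -6.7366 \cdot 10^{7}$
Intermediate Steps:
$Z = -2541$
$z{\left(J \right)} = 5$ ($z{\left(J \right)} = 2 + 3 = 5$)
$l = \frac{191}{312}$ ($l = 2 \cdot \frac{1}{13} + 22 \cdot \frac{1}{48} = \frac{2}{13} + \frac{11}{24} = \frac{191}{312} \approx 0.61218$)
$A{\left(F \right)} = - \frac{7176}{191} + \frac{F}{75}$ ($A{\left(F \right)} = - \frac{23}{\frac{191}{312}} + \frac{F}{75} = \left(-23\right) \frac{312}{191} + F \frac{1}{75} = - \frac{7176}{191} + \frac{F}{75}$)
$\left(Z + 24531\right) \left(-3026 + A{\left(z{\left(15 \right)} \right)}\right) = \left(-2541 + 24531\right) \left(-3026 + \left(- \frac{7176}{191} + \frac{1}{75} \cdot 5\right)\right) = 21990 \left(-3026 + \left(- \frac{7176}{191} + \frac{1}{15}\right)\right) = 21990 \left(-3026 - \frac{107449}{2865}\right) = 21990 \left(- \frac{8776939}{2865}\right) = - \frac{12866992574}{191}$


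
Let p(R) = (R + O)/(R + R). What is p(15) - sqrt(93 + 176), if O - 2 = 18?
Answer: 7/6 - sqrt(269) ≈ -15.235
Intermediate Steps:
O = 20 (O = 2 + 18 = 20)
p(R) = (20 + R)/(2*R) (p(R) = (R + 20)/(R + R) = (20 + R)/((2*R)) = (20 + R)*(1/(2*R)) = (20 + R)/(2*R))
p(15) - sqrt(93 + 176) = (1/2)*(20 + 15)/15 - sqrt(93 + 176) = (1/2)*(1/15)*35 - sqrt(269) = 7/6 - sqrt(269)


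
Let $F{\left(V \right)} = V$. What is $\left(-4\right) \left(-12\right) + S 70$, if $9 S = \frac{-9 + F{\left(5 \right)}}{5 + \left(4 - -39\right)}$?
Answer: $\frac{2557}{54} \approx 47.352$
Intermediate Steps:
$S = - \frac{1}{108}$ ($S = \frac{\left(-9 + 5\right) \frac{1}{5 + \left(4 - -39\right)}}{9} = \frac{\left(-4\right) \frac{1}{5 + \left(4 + 39\right)}}{9} = \frac{\left(-4\right) \frac{1}{5 + 43}}{9} = \frac{\left(-4\right) \frac{1}{48}}{9} = \frac{1}{9} \left(- \frac{1}{12}\right) = - \frac{1}{108} \approx -0.0092593$)
$\left(-4\right) \left(-12\right) + S 70 = \left(-4\right) \left(-12\right) - \frac{35}{54} = 48 - \frac{35}{54} = \frac{2557}{54}$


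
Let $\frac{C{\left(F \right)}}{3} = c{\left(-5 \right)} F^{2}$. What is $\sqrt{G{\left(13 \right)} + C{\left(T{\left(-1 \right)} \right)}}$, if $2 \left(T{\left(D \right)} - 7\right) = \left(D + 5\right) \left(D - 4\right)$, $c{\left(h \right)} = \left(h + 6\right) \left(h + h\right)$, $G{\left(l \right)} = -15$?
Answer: $i \sqrt{285} \approx 16.882 i$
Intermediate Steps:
$c{\left(h \right)} = 2 h \left(6 + h\right)$ ($c{\left(h \right)} = \left(6 + h\right) 2 h = 2 h \left(6 + h\right)$)
$T{\left(D \right)} = 7 + \frac{\left(-4 + D\right) \left(5 + D\right)}{2}$ ($T{\left(D \right)} = 7 + \frac{\left(D + 5\right) \left(D - 4\right)}{2} = 7 + \frac{\left(5 + D\right) \left(-4 + D\right)}{2} = 7 + \frac{\left(-4 + D\right) \left(5 + D\right)}{2}$)
$C{\left(F \right)} = - 30 F^{2}$ ($C{\left(F \right)} = 3 \cdot 2 \left(-5\right) \left(6 - 5\right) F^{2} = 3 \cdot 2 \left(-5\right) 1 F^{2} = 3 \left(- 10 F^{2}\right) = - 30 F^{2}$)
$\sqrt{G{\left(13 \right)} + C{\left(T{\left(-1 \right)} \right)}} = \sqrt{-15 - 30 \left(-3 + \frac{1}{2} \left(-1\right) + \frac{\left(-1\right)^{2}}{2}\right)^{2}} = \sqrt{-15 - 30 \left(-3 - \frac{1}{2} + \frac{1}{2} \cdot 1\right)^{2}} = \sqrt{-15 - 30 \left(-3 - \frac{1}{2} + \frac{1}{2}\right)^{2}} = \sqrt{-15 - 30 \left(-3\right)^{2}} = \sqrt{-15 - 270} = \sqrt{-285} = i \sqrt{285}$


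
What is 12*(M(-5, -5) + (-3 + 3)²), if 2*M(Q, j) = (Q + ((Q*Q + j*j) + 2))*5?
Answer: 1410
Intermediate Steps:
M(Q, j) = 5 + 5*Q/2 + 5*Q²/2 + 5*j²/2 (M(Q, j) = ((Q + ((Q*Q + j*j) + 2))*5)/2 = ((Q + ((Q² + j²) + 2))*5)/2 = ((Q + (2 + Q² + j²))*5)/2 = ((2 + Q + Q² + j²)*5)/2 = (10 + 5*Q + 5*Q² + 5*j²)/2 = 5 + 5*Q/2 + 5*Q²/2 + 5*j²/2)
12*(M(-5, -5) + (-3 + 3)²) = 12*((5 + (5/2)*(-5) + (5/2)*(-5)² + (5/2)*(-5)²) + (-3 + 3)²) = 12*((5 - 25/2 + (5/2)*25 + (5/2)*25) + 0²) = 12*((5 - 25/2 + 125/2 + 125/2) + 0) = 12*(235/2 + 0) = 12*(235/2) = 1410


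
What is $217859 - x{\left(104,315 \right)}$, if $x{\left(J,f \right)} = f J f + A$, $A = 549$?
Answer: $-10102090$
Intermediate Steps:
$x{\left(J,f \right)} = 549 + J f^{2}$ ($x{\left(J,f \right)} = f J f + 549 = J f f + 549 = J f^{2} + 549 = 549 + J f^{2}$)
$217859 - x{\left(104,315 \right)} = 217859 - \left(549 + 104 \cdot 315^{2}\right) = 217859 - \left(549 + 104 \cdot 99225\right) = 217859 - \left(549 + 10319400\right) = 217859 - 10319949 = -10102090$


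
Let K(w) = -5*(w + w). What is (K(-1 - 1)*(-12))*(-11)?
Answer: 2640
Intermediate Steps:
K(w) = -10*w
(K(-1 - 1)*(-12))*(-11) = (-10*(-1 - 1)*(-12))*(-11) = (-10*(-2)*(-12))*(-11) = (20*(-12))*(-11) = -240*(-11) = 2640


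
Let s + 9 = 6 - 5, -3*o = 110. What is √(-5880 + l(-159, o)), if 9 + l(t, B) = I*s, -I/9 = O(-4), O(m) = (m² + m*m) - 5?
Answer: I*√3945 ≈ 62.809*I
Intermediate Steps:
o = -110/3 (o = -⅓*110 = -110/3 ≈ -36.667)
O(m) = -5 + 2*m² (O(m) = (m² + m²) - 5 = 2*m² - 5 = -5 + 2*m²)
I = -243 (I = -9*(-5 + 2*(-4)²) = -9*(-5 + 2*16) = -9*(-5 + 32) = -9*27 = -243)
s = -8 (s = -9 + (6 - 5) = -9 + 1 = -8)
l(t, B) = 1935 (l(t, B) = -9 - 243*(-8) = -9 + 1944 = 1935)
√(-5880 + l(-159, o)) = √(-5880 + 1935) = √(-3945) = I*√3945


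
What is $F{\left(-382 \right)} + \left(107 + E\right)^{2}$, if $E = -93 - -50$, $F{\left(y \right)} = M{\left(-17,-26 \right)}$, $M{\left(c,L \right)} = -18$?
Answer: $4078$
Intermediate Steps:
$F{\left(y \right)} = -18$
$E = -43$ ($E = -93 + 50 = -43$)
$F{\left(-382 \right)} + \left(107 + E\right)^{2} = -18 + \left(107 - 43\right)^{2} = -18 + 64^{2} = -18 + 4096 = 4078$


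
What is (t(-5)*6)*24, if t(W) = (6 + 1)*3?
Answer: 3024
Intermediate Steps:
t(W) = 21 (t(W) = 7*3 = 21)
(t(-5)*6)*24 = (21*6)*24 = 126*24 = 3024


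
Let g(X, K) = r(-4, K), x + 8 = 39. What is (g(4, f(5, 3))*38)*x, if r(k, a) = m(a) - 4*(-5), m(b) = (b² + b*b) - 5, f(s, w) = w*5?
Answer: 547770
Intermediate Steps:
x = 31 (x = -8 + 39 = 31)
f(s, w) = 5*w
m(b) = -5 + 2*b² (m(b) = (b² + b²) - 5 = 2*b² - 5 = -5 + 2*b²)
r(k, a) = 15 + 2*a² (r(k, a) = (-5 + 2*a²) - 4*(-5) = (-5 + 2*a²) + 20 = 15 + 2*a²)
g(X, K) = 15 + 2*K²
(g(4, f(5, 3))*38)*x = ((15 + 2*(5*3)²)*38)*31 = ((15 + 2*15²)*38)*31 = ((15 + 2*225)*38)*31 = ((15 + 450)*38)*31 = (465*38)*31 = 17670*31 = 547770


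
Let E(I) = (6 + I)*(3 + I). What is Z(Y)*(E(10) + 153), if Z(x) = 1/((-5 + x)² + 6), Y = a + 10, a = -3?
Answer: 361/10 ≈ 36.100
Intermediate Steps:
Y = 7 (Y = -3 + 10 = 7)
Z(x) = 1/(6 + (-5 + x)²)
E(I) = (3 + I)*(6 + I)
Z(Y)*(E(10) + 153) = ((18 + 10² + 9*10) + 153)/(6 + (-5 + 7)²) = ((18 + 100 + 90) + 153)/(6 + 2²) = (208 + 153)/(6 + 4) = 361/10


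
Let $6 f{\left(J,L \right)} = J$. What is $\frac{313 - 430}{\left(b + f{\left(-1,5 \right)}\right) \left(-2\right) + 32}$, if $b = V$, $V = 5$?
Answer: $- \frac{351}{67} \approx -5.2388$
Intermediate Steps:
$f{\left(J,L \right)} = \frac{J}{6}$
$b = 5$
$\frac{313 - 430}{\left(b + f{\left(-1,5 \right)}\right) \left(-2\right) + 32} = \frac{313 - 430}{\left(5 + \frac{1}{6} \left(-1\right)\right) \left(-2\right) + 32} = - \frac{117}{\left(5 - \frac{1}{6}\right) \left(-2\right) + 32} = - \frac{117}{\frac{29}{6} \left(-2\right) + 32} = - \frac{117}{- \frac{29}{3} + 32} = - \frac{117}{\frac{67}{3}} = \left(-117\right) \frac{3}{67} = - \frac{351}{67}$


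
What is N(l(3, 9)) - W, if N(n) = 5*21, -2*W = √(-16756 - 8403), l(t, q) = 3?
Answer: 105 + I*√25159/2 ≈ 105.0 + 79.308*I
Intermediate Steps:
W = -I*√25159/2 (W = -√(-16756 - 8403)/2 = -I*√25159/2 ≈ -79.308*I)
N(n) = 105
N(l(3, 9)) - W = 105 - (-1)*I*√25159/2 = 105 + I*√25159/2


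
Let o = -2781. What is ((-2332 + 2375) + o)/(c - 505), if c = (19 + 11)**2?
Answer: -2738/395 ≈ -6.9316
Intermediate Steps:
c = 900 (c = 30**2 = 900)
((-2332 + 2375) + o)/(c - 505) = ((-2332 + 2375) - 2781)/(900 - 505) = (43 - 2781)/395 = -2738*1/395 = -2738/395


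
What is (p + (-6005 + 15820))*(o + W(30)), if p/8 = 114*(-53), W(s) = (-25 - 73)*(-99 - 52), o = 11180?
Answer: -1000698538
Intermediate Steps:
W(s) = 14798 (W(s) = -98*(-151) = 14798)
p = -48336 (p = 8*(114*(-53)) = 8*(-6042) = -48336)
(p + (-6005 + 15820))*(o + W(30)) = (-48336 + (-6005 + 15820))*(11180 + 14798) = (-48336 + 9815)*25978 = -38521*25978 = -1000698538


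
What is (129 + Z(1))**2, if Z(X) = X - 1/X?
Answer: 16641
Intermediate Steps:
(129 + Z(1))**2 = (129 + (1 - 1/1))**2 = (129 + (1 - 1*1))**2 = (129 + (1 - 1))**2 = (129 + 0)**2 = 129**2 = 16641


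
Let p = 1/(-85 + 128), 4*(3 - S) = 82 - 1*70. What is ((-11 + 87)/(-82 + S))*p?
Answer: -38/1763 ≈ -0.021554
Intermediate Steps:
S = 0 (S = 3 - (82 - 1*70)/4 = 3 - (82 - 70)/4 = 3 - 1/4*12 = 3 - 3 = 0)
p = 1/43 ≈ 0.023256
((-11 + 87)/(-82 + S))*p = ((-11 + 87)/(-82 + 0))*(1/43) = (76/(-82))*(1/43) = (76*(-1/82))*(1/43) = -38/41*1/43 = -38/1763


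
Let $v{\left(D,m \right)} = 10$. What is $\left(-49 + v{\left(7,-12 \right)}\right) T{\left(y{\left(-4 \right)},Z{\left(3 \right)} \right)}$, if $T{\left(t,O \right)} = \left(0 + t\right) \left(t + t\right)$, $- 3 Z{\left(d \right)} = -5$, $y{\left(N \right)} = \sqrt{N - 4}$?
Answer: $624$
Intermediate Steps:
$y{\left(N \right)} = \sqrt{-4 + N}$
$Z{\left(d \right)} = \frac{5}{3}$ ($Z{\left(d \right)} = \left(- \frac{1}{3}\right) \left(-5\right) = \frac{5}{3}$)
$T{\left(t,O \right)} = 2 t^{2}$ ($T{\left(t,O \right)} = t 2 t = 2 t^{2}$)
$\left(-49 + v{\left(7,-12 \right)}\right) T{\left(y{\left(-4 \right)},Z{\left(3 \right)} \right)} = \left(-49 + 10\right) 2 \left(\sqrt{-4 - 4}\right)^{2} = - 39 \cdot 2 \left(\sqrt{-8}\right)^{2} = - 39 \cdot 2 \left(2 i \sqrt{2}\right)^{2} = - 39 \cdot 2 \left(-8\right) = \left(-39\right) \left(-16\right) = 624$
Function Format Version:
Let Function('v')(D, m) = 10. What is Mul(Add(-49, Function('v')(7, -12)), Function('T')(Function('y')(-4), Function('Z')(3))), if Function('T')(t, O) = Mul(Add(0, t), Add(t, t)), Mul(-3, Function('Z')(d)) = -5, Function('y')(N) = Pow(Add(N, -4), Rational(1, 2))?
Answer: 624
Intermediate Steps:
Function('y')(N) = Pow(Add(-4, N), Rational(1, 2))
Function('Z')(d) = Rational(5, 3) (Function('Z')(d) = Mul(Rational(-1, 3), -5) = Rational(5, 3))
Function('T')(t, O) = Mul(2, Pow(t, 2)) (Function('T')(t, O) = Mul(t, Mul(2, t)) = Mul(2, Pow(t, 2)))
Mul(Add(-49, Function('v')(7, -12)), Function('T')(Function('y')(-4), Function('Z')(3))) = Mul(Add(-49, 10), Mul(2, Pow(Pow(Add(-4, -4), Rational(1, 2)), 2))) = Mul(-39, Mul(2, Pow(Pow(-8, Rational(1, 2)), 2))) = Mul(-39, Mul(2, Pow(Mul(2, I, Pow(2, Rational(1, 2))), 2))) = Mul(-39, Mul(2, -8)) = Mul(-39, -16) = 624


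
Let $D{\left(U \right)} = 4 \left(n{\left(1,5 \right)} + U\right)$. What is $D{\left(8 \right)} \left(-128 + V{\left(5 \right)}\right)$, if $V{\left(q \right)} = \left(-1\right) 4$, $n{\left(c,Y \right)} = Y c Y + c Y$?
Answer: $-20064$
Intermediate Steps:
$n{\left(c,Y \right)} = Y c + c Y^{2}$ ($n{\left(c,Y \right)} = c Y^{2} + Y c = Y c + c Y^{2}$)
$V{\left(q \right)} = -4$
$D{\left(U \right)} = 120 + 4 U$ ($D{\left(U \right)} = 4 \left(5 \cdot 1 \left(1 + 5\right) + U\right) = 4 \left(5 \cdot 1 \cdot 6 + U\right) = 4 \left(30 + U\right) = 120 + 4 U$)
$D{\left(8 \right)} \left(-128 + V{\left(5 \right)}\right) = \left(120 + 4 \cdot 8\right) \left(-128 - 4\right) = \left(120 + 32\right) \left(-132\right) = 152 \left(-132\right) = -20064$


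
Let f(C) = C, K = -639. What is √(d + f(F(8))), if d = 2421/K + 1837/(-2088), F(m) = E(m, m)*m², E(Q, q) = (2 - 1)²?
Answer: √36220993214/24708 ≈ 7.7027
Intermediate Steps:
E(Q, q) = 1 (E(Q, q) = 1² = 1)
F(m) = m² (F(m) = 1*m² = m²)
d = -692099/148248 (d = 2421/(-639) + 1837/(-2088) = 2421*(-1/639) + 1837*(-1/2088) = -269/71 - 1837/2088 = -692099/148248 ≈ -4.6685)
√(d + f(F(8))) = √(-692099/148248 + 8²) = √(-692099/148248 + 64) = √(8795773/148248) = √36220993214/24708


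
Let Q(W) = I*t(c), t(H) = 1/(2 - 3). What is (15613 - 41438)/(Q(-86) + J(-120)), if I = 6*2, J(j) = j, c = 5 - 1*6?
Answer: 25825/132 ≈ 195.64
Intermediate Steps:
c = -1 (c = 5 - 6 = -1)
I = 12
t(H) = -1 (t(H) = 1/(-1) = -1)
Q(W) = -12 (Q(W) = 12*(-1) = -12)
(15613 - 41438)/(Q(-86) + J(-120)) = (15613 - 41438)/(-12 - 120) = -25825/(-132) = -25825*(-1/132) = 25825/132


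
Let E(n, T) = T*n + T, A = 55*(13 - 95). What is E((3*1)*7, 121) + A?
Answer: -1848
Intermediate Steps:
A = -4510 (A = 55*(-82) = -4510)
E(n, T) = T + T*n
E((3*1)*7, 121) + A = 121*(1 + (3*1)*7) - 4510 = 121*(1 + 3*7) - 4510 = 121*(1 + 21) - 4510 = 121*22 - 4510 = 2662 - 4510 = -1848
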